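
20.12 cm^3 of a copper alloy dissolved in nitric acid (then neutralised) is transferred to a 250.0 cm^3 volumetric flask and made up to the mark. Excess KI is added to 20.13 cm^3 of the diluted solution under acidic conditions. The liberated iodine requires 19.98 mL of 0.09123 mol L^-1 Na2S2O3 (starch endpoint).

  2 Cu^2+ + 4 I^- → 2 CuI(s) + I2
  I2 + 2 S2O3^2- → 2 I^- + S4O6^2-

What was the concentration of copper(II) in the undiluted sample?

1.125 mol/L

n(S2O3^2-) = 0.01998 × 0.09123 = 1.823 × 10^-3 mol
n(I2) = n(S2O3^2-)/2 = 9.114 × 10^-4 mol
From the 2:1 ratio, n(Cu2+) in the aliquot = 2/1 × 9.114 × 10^-4 = 1.823 × 10^-3 mol
[Cu2+]_dilute = 1.823 × 10^-3 / 0.02013 = 0.09055 mol/L
[Cu2+]_original = 0.09055 × 250.0/20.12 = 1.125 mol/L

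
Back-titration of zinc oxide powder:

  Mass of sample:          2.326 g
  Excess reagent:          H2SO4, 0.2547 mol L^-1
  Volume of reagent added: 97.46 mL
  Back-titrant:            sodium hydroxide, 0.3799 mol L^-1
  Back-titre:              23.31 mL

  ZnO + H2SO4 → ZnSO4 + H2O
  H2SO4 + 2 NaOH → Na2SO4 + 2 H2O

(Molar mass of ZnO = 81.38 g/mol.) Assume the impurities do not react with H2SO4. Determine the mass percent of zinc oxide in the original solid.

n(H2SO4) added = 0.09746 × 0.2547 = 0.02482 mol
n(NaOH) used in back-titration = 0.02331 × 0.3799 = 8.855 × 10^-3 mol
From the 1:2 ratio, n(H2SO4) left over = 1/2 × 8.855 × 10^-3 = 4.428 × 10^-3 mol
n(H2SO4) consumed by analyte = 0.02482 − 4.428 × 10^-3 = 0.02040 mol
n(ZnO) = 0.02040 mol (1:1 ratio)
mass of ZnO = 0.02040 × 81.38 = 1.660 g
% ZnO = 1.660 / 2.326 × 100 = 71.36 %

71.36 %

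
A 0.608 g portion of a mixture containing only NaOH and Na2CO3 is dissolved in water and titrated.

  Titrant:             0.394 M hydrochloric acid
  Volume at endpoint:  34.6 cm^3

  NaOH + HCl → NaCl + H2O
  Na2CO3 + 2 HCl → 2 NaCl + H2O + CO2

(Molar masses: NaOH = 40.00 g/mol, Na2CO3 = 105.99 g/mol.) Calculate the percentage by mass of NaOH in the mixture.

n(HCl) = 0.0346 × 0.394 = 0.0136 mol
Let x = n(NaOH), y = n(Na2CO3).
Titrant: 1x + 2y = 0.0136;  mass: 40.00x + 105.99y = 0.608
Solving, x = 8.81 × 10^-3 mol, y = 2.41 × 10^-3 mol
mass of NaOH = 8.81 × 10^-3 × 40.00 = 0.352 g
% NaOH = 0.352 / 0.608 × 100 = 57.9 %

57.9 %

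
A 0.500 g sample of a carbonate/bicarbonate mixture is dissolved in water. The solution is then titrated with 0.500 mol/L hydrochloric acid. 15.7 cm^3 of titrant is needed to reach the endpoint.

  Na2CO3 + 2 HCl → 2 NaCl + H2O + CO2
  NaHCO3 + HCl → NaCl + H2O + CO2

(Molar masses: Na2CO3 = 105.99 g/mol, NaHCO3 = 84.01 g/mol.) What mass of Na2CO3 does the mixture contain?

n(HCl) = 0.0157 × 0.500 = 7.85 × 10^-3 mol
Let x = n(Na2CO3), y = n(NaHCO3).
Titrant: 2x + 1y = 7.85 × 10^-3;  mass: 105.99x + 84.01y = 0.500
Solving, x = 2.57 × 10^-3 mol, y = 2.71 × 10^-3 mol
mass of Na2CO3 = 2.57 × 10^-3 × 105.99 = 0.272 g

0.272 g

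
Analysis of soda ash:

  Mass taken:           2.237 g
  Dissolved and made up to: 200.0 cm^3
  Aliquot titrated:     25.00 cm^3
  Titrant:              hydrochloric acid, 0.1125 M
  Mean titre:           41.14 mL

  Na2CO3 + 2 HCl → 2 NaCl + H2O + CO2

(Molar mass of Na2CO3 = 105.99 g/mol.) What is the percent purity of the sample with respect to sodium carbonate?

87.72 %

n(HCl) per titration = 0.04114 × 0.1125 = 4.628 × 10^-3 mol
From the 1:2 ratio, n(Na2CO3) in each aliquot = 1/2 × 4.628 × 10^-3 = 2.314 × 10^-3 mol
n(Na2CO3) in the whole flask = 2.314 × 10^-3 × 200.0/25.00 = 0.01851 mol
mass of Na2CO3 = 0.01851 × 105.99 = 1.962 g
% Na2CO3 = 1.962 / 2.237 × 100 = 87.72 %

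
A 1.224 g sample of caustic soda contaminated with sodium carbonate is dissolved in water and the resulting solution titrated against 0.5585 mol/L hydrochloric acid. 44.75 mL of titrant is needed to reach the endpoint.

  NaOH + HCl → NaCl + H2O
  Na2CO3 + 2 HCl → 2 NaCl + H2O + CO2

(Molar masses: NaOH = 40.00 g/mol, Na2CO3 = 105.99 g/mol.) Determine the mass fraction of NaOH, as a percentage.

25.27 %

n(HCl) = 0.04475 × 0.5585 = 0.02499 mol
Let x = n(NaOH), y = n(Na2CO3).
Titrant: 1x + 2y = 0.02499;  mass: 40.00x + 105.99y = 1.224
Solving, x = 7.734 × 10^-3 mol, y = 8.630 × 10^-3 mol
mass of NaOH = 7.734 × 10^-3 × 40.00 = 0.3093 g
% NaOH = 0.3093 / 1.224 × 100 = 25.27 %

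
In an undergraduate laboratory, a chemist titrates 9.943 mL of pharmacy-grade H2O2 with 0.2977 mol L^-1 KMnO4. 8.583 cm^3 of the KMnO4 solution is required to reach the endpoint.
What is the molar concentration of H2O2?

0.6425 mol/L

2 MnO4^- + 5 H2O2 + 6 H^+ → 2 Mn^2+ + 5 O2 + 8 H2O
n(KMnO4) = 0.008583 L × 0.2977 mol/L = 2.555 × 10^-3 mol
From the 5:2 mole ratio, n(H2O2) = 5/2 × 2.555 × 10^-3 = 6.388 × 10^-3 mol
[H2O2] = 6.388 × 10^-3 mol / 0.009943 L = 0.6425 mol/L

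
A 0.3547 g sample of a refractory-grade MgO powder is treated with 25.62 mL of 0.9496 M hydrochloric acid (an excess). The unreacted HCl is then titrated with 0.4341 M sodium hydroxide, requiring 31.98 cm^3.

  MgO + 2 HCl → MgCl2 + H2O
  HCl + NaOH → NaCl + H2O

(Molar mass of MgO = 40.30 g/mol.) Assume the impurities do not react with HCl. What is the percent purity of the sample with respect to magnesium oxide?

n(HCl) added = 0.02562 × 0.9496 = 0.02433 mol
n(NaOH) used in back-titration = 0.03198 × 0.4341 = 0.01388 mol
n(HCl) left over = 0.01388 mol (1:1 ratio)
n(HCl) consumed by analyte = 0.02433 − 0.01388 = 0.01045 mol
From the 1:2 ratio, n(MgO) = 1/2 × 0.01045 = 5.223 × 10^-3 mol
mass of MgO = 5.223 × 10^-3 × 40.30 = 0.2105 g
% MgO = 0.2105 / 0.3547 × 100 = 59.34 %

59.34 %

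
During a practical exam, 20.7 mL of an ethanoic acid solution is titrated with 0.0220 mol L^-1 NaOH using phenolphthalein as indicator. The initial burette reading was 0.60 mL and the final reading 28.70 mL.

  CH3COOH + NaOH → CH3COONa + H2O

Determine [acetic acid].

n(NaOH) = 0.0281 L × 0.0220 mol/L = 6.18 × 10^-4 mol
n(CH3COOH) = 6.18 × 10^-4 mol (1:1 mole ratio)
[CH3COOH] = 6.18 × 10^-4 mol / 0.0207 L = 0.0299 mol/L

0.0299 mol/L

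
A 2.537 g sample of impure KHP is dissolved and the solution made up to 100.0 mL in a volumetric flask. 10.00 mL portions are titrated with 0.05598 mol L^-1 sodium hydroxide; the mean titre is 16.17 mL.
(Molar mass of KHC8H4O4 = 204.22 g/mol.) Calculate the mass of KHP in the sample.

KHC8H4O4 + NaOH → KNaC8H4O4 + H2O
n(NaOH) per titration = 0.01617 × 0.05598 = 9.052 × 10^-4 mol
n(KHC8H4O4) in each aliquot = 9.052 × 10^-4 mol (1:1 ratio)
n(KHC8H4O4) in the whole flask = 9.052 × 10^-4 × 100.0/10.00 = 9.052 × 10^-3 mol
mass of KHC8H4O4 = 9.052 × 10^-3 × 204.22 = 1.849 g

1.849 g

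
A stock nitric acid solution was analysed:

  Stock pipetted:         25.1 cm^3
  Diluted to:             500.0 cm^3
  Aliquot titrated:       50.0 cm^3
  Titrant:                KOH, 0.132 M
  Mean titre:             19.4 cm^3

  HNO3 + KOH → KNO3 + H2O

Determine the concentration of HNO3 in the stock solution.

n(KOH) = 0.0194 × 0.132 = 2.56 × 10^-3 mol
n(HNO3) in the aliquot = 2.56 × 10^-3 mol (1:1 ratio)
[HNO3]_dilute = 2.56 × 10^-3 / 0.0500 = 0.0512 mol/L
Dilution factor = 500.0 / 25.1 = 19.92
[HNO3]_stock = 0.0512 × 19.92 = 1.02 mol/L

1.02 M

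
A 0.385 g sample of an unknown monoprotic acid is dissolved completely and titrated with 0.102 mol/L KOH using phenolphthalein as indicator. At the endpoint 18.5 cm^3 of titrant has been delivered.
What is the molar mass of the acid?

204 g/mol

n(KOH) = 0.0185 L × 0.102 mol/L = 1.89 × 10^-3 mol
n(HA) = 1.89 × 10^-3 mol (1:1 ratio)
M = m / n = 0.385 g / 1.89 × 10^-3 mol = 204 g/mol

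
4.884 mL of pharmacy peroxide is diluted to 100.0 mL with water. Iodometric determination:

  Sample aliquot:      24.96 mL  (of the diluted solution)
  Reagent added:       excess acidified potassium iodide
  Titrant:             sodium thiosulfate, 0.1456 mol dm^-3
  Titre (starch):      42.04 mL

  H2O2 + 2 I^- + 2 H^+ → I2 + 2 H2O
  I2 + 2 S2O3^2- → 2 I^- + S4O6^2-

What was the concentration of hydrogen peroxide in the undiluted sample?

2.511 mol/L

n(S2O3^2-) = 0.04204 × 0.1456 = 6.121 × 10^-3 mol
n(I2) = n(S2O3^2-)/2 = 3.061 × 10^-3 mol
n(H2O2) in the aliquot = 3.061 × 10^-3 mol (1:1 ratio)
[H2O2]_dilute = 3.061 × 10^-3 / 0.02496 = 0.1226 mol/L
[H2O2]_original = 0.1226 × 100.0/4.884 = 2.511 mol/L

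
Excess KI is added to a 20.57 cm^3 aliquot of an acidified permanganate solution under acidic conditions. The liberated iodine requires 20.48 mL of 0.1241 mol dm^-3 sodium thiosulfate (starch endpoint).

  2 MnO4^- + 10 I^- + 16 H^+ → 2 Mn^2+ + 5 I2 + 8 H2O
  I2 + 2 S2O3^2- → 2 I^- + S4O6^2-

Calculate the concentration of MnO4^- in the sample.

0.02471 mol/L

n(S2O3^2-) = 0.02048 × 0.1241 = 2.542 × 10^-3 mol
n(I2) = n(S2O3^2-)/2 = 1.271 × 10^-3 mol
From the 2:5 ratio, n(MnO4^-) in the aliquot = 2/5 × 1.271 × 10^-3 = 5.083 × 10^-4 mol
[MnO4^-] = 5.083 × 10^-4 / 0.02057 = 0.02471 mol/L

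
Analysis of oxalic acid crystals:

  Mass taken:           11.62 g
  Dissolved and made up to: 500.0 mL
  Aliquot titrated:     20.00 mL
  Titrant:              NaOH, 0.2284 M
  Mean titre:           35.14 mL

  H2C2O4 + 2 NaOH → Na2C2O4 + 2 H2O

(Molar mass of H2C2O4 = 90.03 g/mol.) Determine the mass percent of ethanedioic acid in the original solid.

77.73 %

n(NaOH) per titration = 0.03514 × 0.2284 = 8.026 × 10^-3 mol
From the 1:2 ratio, n(H2C2O4) in each aliquot = 1/2 × 8.026 × 10^-3 = 4.013 × 10^-3 mol
n(H2C2O4) in the whole flask = 4.013 × 10^-3 × 500.0/20.00 = 0.1003 mol
mass of H2C2O4 = 0.1003 × 90.03 = 9.032 g
% H2C2O4 = 9.032 / 11.62 × 100 = 77.73 %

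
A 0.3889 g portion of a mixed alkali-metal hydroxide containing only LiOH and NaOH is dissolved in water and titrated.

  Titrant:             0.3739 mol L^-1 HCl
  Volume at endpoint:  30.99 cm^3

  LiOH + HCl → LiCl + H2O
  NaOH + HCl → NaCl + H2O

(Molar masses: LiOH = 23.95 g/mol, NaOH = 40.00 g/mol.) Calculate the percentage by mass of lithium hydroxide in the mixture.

28.62 %

n(HCl) = 0.03099 × 0.3739 = 0.01159 mol
Let x = n(LiOH), y = n(NaOH).
Titrant: 1x + 1y = 0.01159;  mass: 23.95x + 40.00y = 0.3889
Solving, x = 4.647 × 10^-3 mol, y = 6.940 × 10^-3 mol
mass of LiOH = 4.647 × 10^-3 × 23.95 = 0.1113 g
% LiOH = 0.1113 / 0.3889 × 100 = 28.62 %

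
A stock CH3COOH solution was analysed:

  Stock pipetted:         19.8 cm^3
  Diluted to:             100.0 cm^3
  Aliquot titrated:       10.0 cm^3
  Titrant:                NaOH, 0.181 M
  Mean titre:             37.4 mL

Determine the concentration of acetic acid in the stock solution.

CH3COOH + NaOH → CH3COONa + H2O
n(NaOH) = 0.0374 × 0.181 = 6.77 × 10^-3 mol
n(CH3COOH) in the aliquot = 6.77 × 10^-3 mol (1:1 ratio)
[CH3COOH]_dilute = 6.77 × 10^-3 / 0.0100 = 0.677 mol/L
Dilution factor = 100.0 / 19.8 = 5.051
[CH3COOH]_stock = 0.677 × 5.051 = 3.42 mol/L

3.42 M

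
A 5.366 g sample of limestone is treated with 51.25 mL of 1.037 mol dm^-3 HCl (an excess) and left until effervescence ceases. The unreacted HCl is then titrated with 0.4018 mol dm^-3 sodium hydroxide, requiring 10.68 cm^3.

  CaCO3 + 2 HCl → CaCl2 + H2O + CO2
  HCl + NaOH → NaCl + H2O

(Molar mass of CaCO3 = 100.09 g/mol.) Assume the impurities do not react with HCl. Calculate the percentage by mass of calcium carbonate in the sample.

n(HCl) added = 0.05125 × 1.037 = 0.05315 mol
n(NaOH) used in back-titration = 0.01068 × 0.4018 = 4.291 × 10^-3 mol
n(HCl) left over = 4.291 × 10^-3 mol (1:1 ratio)
n(HCl) consumed by analyte = 0.05315 − 4.291 × 10^-3 = 0.04886 mol
From the 1:2 ratio, n(CaCO3) = 1/2 × 0.04886 = 0.02443 mol
mass of CaCO3 = 0.02443 × 100.09 = 2.445 g
% CaCO3 = 2.445 / 5.366 × 100 = 45.56 %

45.56 %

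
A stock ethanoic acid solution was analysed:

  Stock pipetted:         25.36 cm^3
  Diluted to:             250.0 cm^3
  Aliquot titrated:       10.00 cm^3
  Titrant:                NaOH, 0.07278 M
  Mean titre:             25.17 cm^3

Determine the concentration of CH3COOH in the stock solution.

1.806 M

CH3COOH + NaOH → CH3COONa + H2O
n(NaOH) = 0.02517 × 0.07278 = 1.832 × 10^-3 mol
n(CH3COOH) in the aliquot = 1.832 × 10^-3 mol (1:1 ratio)
[CH3COOH]_dilute = 1.832 × 10^-3 / 0.01000 = 0.1832 mol/L
Dilution factor = 250.0 / 25.36 = 9.858
[CH3COOH]_stock = 0.1832 × 9.858 = 1.806 mol/L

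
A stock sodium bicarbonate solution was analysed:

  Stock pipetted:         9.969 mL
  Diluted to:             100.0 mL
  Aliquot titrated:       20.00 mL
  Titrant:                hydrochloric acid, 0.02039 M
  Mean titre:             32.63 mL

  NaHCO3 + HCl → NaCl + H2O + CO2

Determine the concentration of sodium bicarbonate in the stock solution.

n(HCl) = 0.03263 × 0.02039 = 6.653 × 10^-4 mol
n(NaHCO3) in the aliquot = 6.653 × 10^-4 mol (1:1 ratio)
[NaHCO3]_dilute = 6.653 × 10^-4 / 0.02000 = 0.03327 mol/L
Dilution factor = 100.0 / 9.969 = 10.03
[NaHCO3]_stock = 0.03327 × 10.03 = 0.3337 mol/L

0.3337 M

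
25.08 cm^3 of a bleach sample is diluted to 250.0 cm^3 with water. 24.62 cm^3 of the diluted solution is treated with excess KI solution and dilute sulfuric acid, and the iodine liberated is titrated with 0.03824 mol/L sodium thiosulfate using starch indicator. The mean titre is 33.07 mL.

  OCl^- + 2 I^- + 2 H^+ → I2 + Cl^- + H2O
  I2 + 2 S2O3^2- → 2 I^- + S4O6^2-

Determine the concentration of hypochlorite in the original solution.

0.2560 mol/L

n(S2O3^2-) = 0.03307 × 0.03824 = 1.265 × 10^-3 mol
n(I2) = n(S2O3^2-)/2 = 6.323 × 10^-4 mol
n(OCl^-) in the aliquot = 6.323 × 10^-4 mol (1:1 ratio)
[OCl^-]_dilute = 6.323 × 10^-4 / 0.02462 = 0.02568 mol/L
[OCl^-]_original = 0.02568 × 250.0/25.08 = 0.2560 mol/L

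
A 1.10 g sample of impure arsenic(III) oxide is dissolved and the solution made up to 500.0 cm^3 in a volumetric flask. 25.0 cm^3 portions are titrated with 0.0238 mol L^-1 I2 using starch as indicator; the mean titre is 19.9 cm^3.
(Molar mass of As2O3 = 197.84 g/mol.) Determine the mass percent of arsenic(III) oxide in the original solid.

As2O3 + 2 I2 + 2 H2O → As2O5 + 4 HI
n(I2) per titration = 0.0199 × 0.0238 = 4.74 × 10^-4 mol
From the 1:2 ratio, n(As2O3) in each aliquot = 1/2 × 4.74 × 10^-4 = 2.37 × 10^-4 mol
n(As2O3) in the whole flask = 2.37 × 10^-4 × 500.0/25.0 = 4.74 × 10^-3 mol
mass of As2O3 = 4.74 × 10^-3 × 197.84 = 0.937 g
% As2O3 = 0.937 / 1.10 × 100 = 85.2 %

85.2 %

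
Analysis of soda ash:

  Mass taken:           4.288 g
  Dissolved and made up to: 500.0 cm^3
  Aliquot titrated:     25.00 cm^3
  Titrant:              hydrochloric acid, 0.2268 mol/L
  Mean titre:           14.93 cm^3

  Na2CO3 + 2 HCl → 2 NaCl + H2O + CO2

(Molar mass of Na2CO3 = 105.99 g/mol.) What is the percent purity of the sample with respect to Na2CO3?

83.70 %

n(HCl) per titration = 0.01493 × 0.2268 = 3.386 × 10^-3 mol
From the 1:2 ratio, n(Na2CO3) in each aliquot = 1/2 × 3.386 × 10^-3 = 1.693 × 10^-3 mol
n(Na2CO3) in the whole flask = 1.693 × 10^-3 × 500.0/25.00 = 0.03386 mol
mass of Na2CO3 = 0.03386 × 105.99 = 3.589 g
% Na2CO3 = 3.589 / 4.288 × 100 = 83.70 %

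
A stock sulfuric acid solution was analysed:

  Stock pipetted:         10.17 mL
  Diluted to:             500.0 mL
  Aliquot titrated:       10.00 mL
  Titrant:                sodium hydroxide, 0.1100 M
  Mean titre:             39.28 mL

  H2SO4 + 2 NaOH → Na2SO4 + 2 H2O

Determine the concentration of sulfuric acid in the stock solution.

10.62 M

n(NaOH) = 0.03928 × 0.1100 = 4.321 × 10^-3 mol
From the 1:2 ratio, n(H2SO4) in the aliquot = 1/2 × 4.321 × 10^-3 = 2.160 × 10^-3 mol
[H2SO4]_dilute = 2.160 × 10^-3 / 0.01000 = 0.2160 mol/L
Dilution factor = 500.0 / 10.17 = 49.16
[H2SO4]_stock = 0.2160 × 49.16 = 10.62 mol/L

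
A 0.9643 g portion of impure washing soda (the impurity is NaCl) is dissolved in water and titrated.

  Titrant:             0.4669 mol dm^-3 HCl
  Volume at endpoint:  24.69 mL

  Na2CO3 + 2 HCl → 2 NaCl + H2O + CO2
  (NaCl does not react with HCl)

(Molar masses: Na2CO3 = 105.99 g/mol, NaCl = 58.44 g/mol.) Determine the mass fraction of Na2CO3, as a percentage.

n(HCl) = 0.02469 × 0.4669 = 0.01153 mol
Let x = n(Na2CO3), y = n(NaCl).
Titrant: 2x = 0.01153;  mass: 105.99x + 58.44y = 0.9643
Solving, x = 5.764 × 10^-3 mol, y = 6.047 × 10^-3 mol
mass of Na2CO3 = 5.764 × 10^-3 × 105.99 = 0.6109 g
% Na2CO3 = 0.6109 / 0.9643 × 100 = 63.35 %

63.35 %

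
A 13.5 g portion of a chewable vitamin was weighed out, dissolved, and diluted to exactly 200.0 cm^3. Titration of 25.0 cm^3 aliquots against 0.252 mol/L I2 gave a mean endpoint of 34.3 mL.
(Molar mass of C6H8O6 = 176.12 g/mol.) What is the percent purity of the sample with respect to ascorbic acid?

90.2 %

C6H8O6 + I2 → C6H6O6 + 2 HI
n(I2) per titration = 0.0343 × 0.252 = 8.64 × 10^-3 mol
n(C6H8O6) in each aliquot = 8.64 × 10^-3 mol (1:1 ratio)
n(C6H8O6) in the whole flask = 8.64 × 10^-3 × 200.0/25.0 = 0.0691 mol
mass of C6H8O6 = 0.0691 × 176.12 = 12.2 g
% C6H8O6 = 12.2 / 13.5 × 100 = 90.2 %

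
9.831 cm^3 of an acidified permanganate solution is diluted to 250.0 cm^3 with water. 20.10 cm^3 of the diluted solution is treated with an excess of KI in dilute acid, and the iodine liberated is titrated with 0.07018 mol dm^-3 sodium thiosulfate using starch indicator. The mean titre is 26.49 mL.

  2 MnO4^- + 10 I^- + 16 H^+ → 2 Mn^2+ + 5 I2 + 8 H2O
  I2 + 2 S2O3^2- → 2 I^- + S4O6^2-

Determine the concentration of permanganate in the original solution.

n(S2O3^2-) = 0.02649 × 0.07018 = 1.859 × 10^-3 mol
n(I2) = n(S2O3^2-)/2 = 9.295 × 10^-4 mol
From the 2:5 ratio, n(MnO4^-) in the aliquot = 2/5 × 9.295 × 10^-4 = 3.718 × 10^-4 mol
[MnO4^-]_dilute = 3.718 × 10^-4 / 0.02010 = 0.01850 mol/L
[MnO4^-]_original = 0.01850 × 250.0/9.831 = 0.4704 mol/L

0.4704 mol/L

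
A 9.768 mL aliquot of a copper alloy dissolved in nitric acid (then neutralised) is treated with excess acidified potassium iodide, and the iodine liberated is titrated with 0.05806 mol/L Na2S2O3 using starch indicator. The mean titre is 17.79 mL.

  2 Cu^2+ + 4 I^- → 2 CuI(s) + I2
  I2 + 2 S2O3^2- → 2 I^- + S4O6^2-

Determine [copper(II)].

0.1057 mol/L

n(S2O3^2-) = 0.01779 × 0.05806 = 1.033 × 10^-3 mol
n(I2) = n(S2O3^2-)/2 = 5.164 × 10^-4 mol
From the 2:1 ratio, n(Cu2+) in the aliquot = 2/1 × 5.164 × 10^-4 = 1.033 × 10^-3 mol
[Cu2+] = 1.033 × 10^-3 / 0.009768 = 0.1057 mol/L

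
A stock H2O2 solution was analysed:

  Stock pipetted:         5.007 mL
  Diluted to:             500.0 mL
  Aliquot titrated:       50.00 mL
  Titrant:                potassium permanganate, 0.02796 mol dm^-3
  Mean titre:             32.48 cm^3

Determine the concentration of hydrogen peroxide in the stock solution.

2 MnO4^- + 5 H2O2 + 6 H^+ → 2 Mn^2+ + 5 O2 + 8 H2O
n(KMnO4) = 0.03248 × 0.02796 = 9.081 × 10^-4 mol
From the 5:2 ratio, n(H2O2) in the aliquot = 5/2 × 9.081 × 10^-4 = 2.270 × 10^-3 mol
[H2O2]_dilute = 2.270 × 10^-3 / 0.05000 = 0.04541 mol/L
Dilution factor = 500.0 / 5.007 = 99.86
[H2O2]_stock = 0.04541 × 99.86 = 4.534 mol/L

4.534 mol/L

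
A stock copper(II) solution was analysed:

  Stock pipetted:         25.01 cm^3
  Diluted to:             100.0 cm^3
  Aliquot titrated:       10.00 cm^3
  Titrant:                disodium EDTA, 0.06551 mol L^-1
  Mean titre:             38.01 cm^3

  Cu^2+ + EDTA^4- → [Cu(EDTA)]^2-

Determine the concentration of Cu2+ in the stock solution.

0.9956 mol/L

n(EDTA) = 0.03801 × 0.06551 = 2.490 × 10^-3 mol
n(Cu2+) in the aliquot = 2.490 × 10^-3 mol (1:1 ratio)
[Cu2+]_dilute = 2.490 × 10^-3 / 0.01000 = 0.2490 mol/L
Dilution factor = 100.0 / 25.01 = 3.998
[Cu2+]_stock = 0.2490 × 3.998 = 0.9956 mol/L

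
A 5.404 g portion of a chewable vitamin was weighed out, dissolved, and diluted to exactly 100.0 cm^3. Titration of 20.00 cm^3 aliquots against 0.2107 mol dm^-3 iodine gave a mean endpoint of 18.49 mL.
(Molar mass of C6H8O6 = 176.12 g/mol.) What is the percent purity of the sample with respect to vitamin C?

63.48 %

C6H8O6 + I2 → C6H6O6 + 2 HI
n(I2) per titration = 0.01849 × 0.2107 = 3.896 × 10^-3 mol
n(C6H8O6) in each aliquot = 3.896 × 10^-3 mol (1:1 ratio)
n(C6H8O6) in the whole flask = 3.896 × 10^-3 × 100.0/20.00 = 0.01948 mol
mass of C6H8O6 = 0.01948 × 176.12 = 3.431 g
% C6H8O6 = 3.431 / 5.404 × 100 = 63.48 %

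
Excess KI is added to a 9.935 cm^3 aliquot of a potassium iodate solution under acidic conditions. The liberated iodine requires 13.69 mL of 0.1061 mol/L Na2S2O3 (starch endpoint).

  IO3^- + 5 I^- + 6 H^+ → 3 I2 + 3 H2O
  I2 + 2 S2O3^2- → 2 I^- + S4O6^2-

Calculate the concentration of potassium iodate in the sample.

0.02437 mol/L

n(S2O3^2-) = 0.01369 × 0.1061 = 1.453 × 10^-3 mol
n(I2) = n(S2O3^2-)/2 = 7.263 × 10^-4 mol
From the 1:3 ratio, n(IO3^-) in the aliquot = 1/3 × 7.263 × 10^-4 = 2.421 × 10^-4 mol
[IO3^-] = 2.421 × 10^-4 / 0.009935 = 0.02437 mol/L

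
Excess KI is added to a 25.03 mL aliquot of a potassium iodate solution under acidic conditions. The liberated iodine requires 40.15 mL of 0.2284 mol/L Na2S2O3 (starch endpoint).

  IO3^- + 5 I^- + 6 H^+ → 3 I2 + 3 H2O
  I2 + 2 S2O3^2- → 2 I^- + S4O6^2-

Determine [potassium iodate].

n(S2O3^2-) = 0.04015 × 0.2284 = 9.170 × 10^-3 mol
n(I2) = n(S2O3^2-)/2 = 4.585 × 10^-3 mol
From the 1:3 ratio, n(IO3^-) in the aliquot = 1/3 × 4.585 × 10^-3 = 1.528 × 10^-3 mol
[IO3^-] = 1.528 × 10^-3 / 0.02503 = 0.06106 mol/L

0.06106 mol/L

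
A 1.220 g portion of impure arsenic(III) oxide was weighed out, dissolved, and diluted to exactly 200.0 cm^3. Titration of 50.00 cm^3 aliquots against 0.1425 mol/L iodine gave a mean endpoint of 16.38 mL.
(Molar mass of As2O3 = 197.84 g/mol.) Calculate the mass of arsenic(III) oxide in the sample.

As2O3 + 2 I2 + 2 H2O → As2O5 + 4 HI
n(I2) per titration = 0.01638 × 0.1425 = 2.334 × 10^-3 mol
From the 1:2 ratio, n(As2O3) in each aliquot = 1/2 × 2.334 × 10^-3 = 1.167 × 10^-3 mol
n(As2O3) in the whole flask = 1.167 × 10^-3 × 200.0/50.00 = 4.668 × 10^-3 mol
mass of As2O3 = 4.668 × 10^-3 × 197.84 = 0.9236 g

0.9236 g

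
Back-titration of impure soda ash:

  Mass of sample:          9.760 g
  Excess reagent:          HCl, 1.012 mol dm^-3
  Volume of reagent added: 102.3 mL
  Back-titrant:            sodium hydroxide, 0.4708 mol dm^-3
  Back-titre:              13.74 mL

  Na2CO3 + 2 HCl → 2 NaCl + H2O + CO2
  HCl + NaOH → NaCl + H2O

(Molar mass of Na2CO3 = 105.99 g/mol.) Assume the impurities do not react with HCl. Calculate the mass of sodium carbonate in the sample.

n(HCl) added = 0.1023 × 1.012 = 0.1035 mol
n(NaOH) used in back-titration = 0.01374 × 0.4708 = 6.469 × 10^-3 mol
n(HCl) left over = 6.469 × 10^-3 mol (1:1 ratio)
n(HCl) consumed by analyte = 0.1035 − 6.469 × 10^-3 = 0.09706 mol
From the 1:2 ratio, n(Na2CO3) = 1/2 × 0.09706 = 0.04853 mol
mass of Na2CO3 = 0.04853 × 105.99 = 5.144 g

5.144 g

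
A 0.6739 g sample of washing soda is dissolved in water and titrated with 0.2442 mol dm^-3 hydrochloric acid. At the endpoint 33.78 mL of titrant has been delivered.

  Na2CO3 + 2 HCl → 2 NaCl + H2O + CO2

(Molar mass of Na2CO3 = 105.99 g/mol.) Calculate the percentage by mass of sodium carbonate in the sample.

n(HCl) = 0.03378 L × 0.2442 mol/L = 8.249 × 10^-3 mol
From the 1:2 ratio, n(Na2CO3) = 1/2 × 8.249 × 10^-3 = 4.125 × 10^-3 mol
mass of Na2CO3 = 4.125 × 10^-3 × 105.99 g/mol = 0.4372 g
% Na2CO3 = 0.4372 / 0.6739 × 100 = 64.87 %

64.87 %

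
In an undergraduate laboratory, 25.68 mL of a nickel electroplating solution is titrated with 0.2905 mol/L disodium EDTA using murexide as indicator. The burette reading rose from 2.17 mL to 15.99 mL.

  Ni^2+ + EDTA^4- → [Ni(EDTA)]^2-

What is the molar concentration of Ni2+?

n(EDTA) = 0.01382 L × 0.2905 mol/L = 4.015 × 10^-3 mol
n(Ni2+) = 4.015 × 10^-3 mol (1:1 mole ratio)
[Ni2+] = 4.015 × 10^-3 mol / 0.02568 L = 0.1563 mol/L

0.1563 mol/L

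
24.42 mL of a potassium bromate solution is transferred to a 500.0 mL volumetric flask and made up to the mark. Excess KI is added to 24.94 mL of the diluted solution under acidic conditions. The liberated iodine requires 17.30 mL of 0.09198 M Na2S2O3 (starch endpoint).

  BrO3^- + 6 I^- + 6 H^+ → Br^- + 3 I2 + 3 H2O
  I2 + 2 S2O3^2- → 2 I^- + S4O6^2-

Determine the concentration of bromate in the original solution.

0.2177 M

n(S2O3^2-) = 0.01730 × 0.09198 = 1.591 × 10^-3 mol
n(I2) = n(S2O3^2-)/2 = 7.956 × 10^-4 mol
From the 1:3 ratio, n(BrO3^-) in the aliquot = 1/3 × 7.956 × 10^-4 = 2.652 × 10^-4 mol
[BrO3^-]_dilute = 2.652 × 10^-4 / 0.02494 = 0.01063 mol/L
[BrO3^-]_original = 0.01063 × 500.0/24.42 = 0.2177 mol/L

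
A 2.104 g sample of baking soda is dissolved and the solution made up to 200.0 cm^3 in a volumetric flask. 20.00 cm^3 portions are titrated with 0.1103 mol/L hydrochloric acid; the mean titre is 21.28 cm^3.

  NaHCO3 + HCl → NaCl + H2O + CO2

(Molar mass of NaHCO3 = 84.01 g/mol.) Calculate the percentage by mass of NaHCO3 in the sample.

93.72 %

n(HCl) per titration = 0.02128 × 0.1103 = 2.347 × 10^-3 mol
n(NaHCO3) in each aliquot = 2.347 × 10^-3 mol (1:1 ratio)
n(NaHCO3) in the whole flask = 2.347 × 10^-3 × 200.0/20.00 = 0.02347 mol
mass of NaHCO3 = 0.02347 × 84.01 = 1.972 g
% NaHCO3 = 1.972 / 2.104 × 100 = 93.72 %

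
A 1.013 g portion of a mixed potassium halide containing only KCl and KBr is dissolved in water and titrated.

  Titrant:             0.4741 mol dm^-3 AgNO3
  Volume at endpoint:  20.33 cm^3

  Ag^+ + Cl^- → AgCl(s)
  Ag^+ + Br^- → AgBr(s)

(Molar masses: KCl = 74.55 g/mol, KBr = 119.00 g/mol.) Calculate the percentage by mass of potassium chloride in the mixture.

22.18 %

n(AgNO3) = 0.02033 × 0.4741 = 9.638 × 10^-3 mol
Let x = n(KCl), y = n(KBr).
Titrant: 1x + 1y = 9.638 × 10^-3;  mass: 74.55x + 119.00y = 1.013
Solving, x = 3.014 × 10^-3 mol, y = 6.624 × 10^-3 mol
mass of KCl = 3.014 × 10^-3 × 74.55 = 0.2247 g
% KCl = 0.2247 / 1.013 × 100 = 22.18 %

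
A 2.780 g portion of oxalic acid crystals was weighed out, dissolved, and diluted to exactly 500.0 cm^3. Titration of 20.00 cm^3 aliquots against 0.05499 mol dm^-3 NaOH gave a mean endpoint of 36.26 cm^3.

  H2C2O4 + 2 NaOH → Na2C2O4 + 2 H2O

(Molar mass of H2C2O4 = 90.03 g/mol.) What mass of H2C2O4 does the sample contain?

n(NaOH) per titration = 0.03626 × 0.05499 = 1.994 × 10^-3 mol
From the 1:2 ratio, n(H2C2O4) in each aliquot = 1/2 × 1.994 × 10^-3 = 9.970 × 10^-4 mol
n(H2C2O4) in the whole flask = 9.970 × 10^-4 × 500.0/20.00 = 0.02492 mol
mass of H2C2O4 = 0.02492 × 90.03 = 2.244 g

2.244 g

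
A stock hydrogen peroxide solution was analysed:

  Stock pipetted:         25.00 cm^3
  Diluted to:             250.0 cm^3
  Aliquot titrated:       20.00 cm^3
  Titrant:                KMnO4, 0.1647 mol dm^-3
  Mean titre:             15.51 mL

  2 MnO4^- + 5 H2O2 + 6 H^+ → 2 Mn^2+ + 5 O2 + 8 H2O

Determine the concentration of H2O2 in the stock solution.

n(KMnO4) = 0.01551 × 0.1647 = 2.554 × 10^-3 mol
From the 5:2 ratio, n(H2O2) in the aliquot = 5/2 × 2.554 × 10^-3 = 6.386 × 10^-3 mol
[H2O2]_dilute = 6.386 × 10^-3 / 0.02000 = 0.3193 mol/L
Dilution factor = 250.0 / 25.00 = 10.00
[H2O2]_stock = 0.3193 × 10.00 = 3.193 mol/L

3.193 mol/L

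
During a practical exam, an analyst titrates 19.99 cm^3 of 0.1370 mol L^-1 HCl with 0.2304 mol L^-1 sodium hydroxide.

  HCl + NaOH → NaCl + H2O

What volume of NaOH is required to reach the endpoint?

n(HCl) = 0.01999 L × 0.1370 mol/L = 2.739 × 10^-3 mol
n(NaOH) = 2.739 × 10^-3 mol (1:1 stoichiometry)
V(NaOH) = 2.739 × 10^-3 mol / 0.2304 mol/L = 0.01189 L = 11.89 mL

11.89 mL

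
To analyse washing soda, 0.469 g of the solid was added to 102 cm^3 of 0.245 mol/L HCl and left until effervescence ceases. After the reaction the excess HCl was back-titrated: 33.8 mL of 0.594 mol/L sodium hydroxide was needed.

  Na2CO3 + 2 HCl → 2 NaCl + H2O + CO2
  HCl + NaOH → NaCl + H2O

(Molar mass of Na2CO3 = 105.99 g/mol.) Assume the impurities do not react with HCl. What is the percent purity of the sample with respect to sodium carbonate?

n(HCl) added = 0.102 × 0.245 = 0.0250 mol
n(NaOH) used in back-titration = 0.0338 × 0.594 = 0.0201 mol
n(HCl) left over = 0.0201 mol (1:1 ratio)
n(HCl) consumed by analyte = 0.0250 − 0.0201 = 4.91 × 10^-3 mol
From the 1:2 ratio, n(Na2CO3) = 1/2 × 4.91 × 10^-3 = 2.46 × 10^-3 mol
mass of Na2CO3 = 2.46 × 10^-3 × 105.99 = 0.260 g
% Na2CO3 = 0.260 / 0.469 × 100 = 55.5 %

55.5 %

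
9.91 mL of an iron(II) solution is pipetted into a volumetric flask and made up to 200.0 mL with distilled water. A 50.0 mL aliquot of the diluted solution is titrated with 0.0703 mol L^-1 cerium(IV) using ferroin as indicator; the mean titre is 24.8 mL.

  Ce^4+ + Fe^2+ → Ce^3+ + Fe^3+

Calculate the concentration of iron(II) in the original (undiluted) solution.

0.704 mol/L

n(Ce4+) = 0.0248 × 0.0703 = 1.74 × 10^-3 mol
n(Fe2+) in the aliquot = 1.74 × 10^-3 mol (1:1 ratio)
[Fe2+]_dilute = 1.74 × 10^-3 / 0.0500 = 0.0349 mol/L
Dilution factor = 200.0 / 9.91 = 20.18
[Fe2+]_stock = 0.0349 × 20.18 = 0.704 mol/L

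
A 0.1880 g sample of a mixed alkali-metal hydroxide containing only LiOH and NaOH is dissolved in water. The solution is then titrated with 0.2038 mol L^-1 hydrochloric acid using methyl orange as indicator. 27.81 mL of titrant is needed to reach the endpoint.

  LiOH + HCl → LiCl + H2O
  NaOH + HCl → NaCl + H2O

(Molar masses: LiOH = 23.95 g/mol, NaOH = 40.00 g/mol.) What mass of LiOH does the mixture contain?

n(HCl) = 0.02781 × 0.2038 = 5.668 × 10^-3 mol
Let x = n(LiOH), y = n(NaOH).
Titrant: 1x + 1y = 5.668 × 10^-3;  mass: 23.95x + 40.00y = 0.1880
Solving, x = 2.412 × 10^-3 mol, y = 3.256 × 10^-3 mol
mass of LiOH = 2.412 × 10^-3 × 23.95 = 0.05776 g

0.05776 g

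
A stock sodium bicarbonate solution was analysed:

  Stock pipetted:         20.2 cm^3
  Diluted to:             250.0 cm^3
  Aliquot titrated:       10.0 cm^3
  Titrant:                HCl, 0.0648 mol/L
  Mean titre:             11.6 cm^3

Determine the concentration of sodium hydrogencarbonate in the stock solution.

NaHCO3 + HCl → NaCl + H2O + CO2
n(HCl) = 0.0116 × 0.0648 = 7.52 × 10^-4 mol
n(NaHCO3) in the aliquot = 7.52 × 10^-4 mol (1:1 ratio)
[NaHCO3]_dilute = 7.52 × 10^-4 / 0.0100 = 0.0752 mol/L
Dilution factor = 250.0 / 20.2 = 12.38
[NaHCO3]_stock = 0.0752 × 12.38 = 0.930 mol/L

0.930 mol/L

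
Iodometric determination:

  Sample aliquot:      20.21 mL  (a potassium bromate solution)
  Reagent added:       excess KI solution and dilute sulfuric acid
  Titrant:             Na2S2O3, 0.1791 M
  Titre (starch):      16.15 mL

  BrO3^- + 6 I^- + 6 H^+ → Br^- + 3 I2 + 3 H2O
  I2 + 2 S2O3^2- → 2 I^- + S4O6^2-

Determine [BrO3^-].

0.02385 M

n(S2O3^2-) = 0.01615 × 0.1791 = 2.892 × 10^-3 mol
n(I2) = n(S2O3^2-)/2 = 1.446 × 10^-3 mol
From the 1:3 ratio, n(BrO3^-) in the aliquot = 1/3 × 1.446 × 10^-3 = 4.821 × 10^-4 mol
[BrO3^-] = 4.821 × 10^-4 / 0.02021 = 0.02385 mol/L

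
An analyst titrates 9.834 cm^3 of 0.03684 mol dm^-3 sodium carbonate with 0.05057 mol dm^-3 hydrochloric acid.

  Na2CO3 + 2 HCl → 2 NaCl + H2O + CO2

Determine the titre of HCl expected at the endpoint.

n(Na2CO3) = 0.009834 L × 0.03684 mol/L = 3.623 × 10^-4 mol
From the 2:1 stoichiometry, n(HCl) = 2/1 × 3.623 × 10^-4 = 7.246 × 10^-4 mol
V(HCl) = 7.246 × 10^-4 mol / 0.05057 mol/L = 0.01433 L = 14.33 mL

14.33 mL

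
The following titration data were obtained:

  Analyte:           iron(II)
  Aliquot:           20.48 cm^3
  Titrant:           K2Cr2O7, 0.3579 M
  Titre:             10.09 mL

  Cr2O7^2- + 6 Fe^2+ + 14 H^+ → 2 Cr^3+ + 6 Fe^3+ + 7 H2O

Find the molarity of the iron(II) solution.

n(K2Cr2O7) = 0.01009 L × 0.3579 mol/L = 3.611 × 10^-3 mol
From the 6:1 mole ratio, n(Fe2+) = 6/1 × 3.611 × 10^-3 = 0.02167 mol
[Fe2+] = 0.02167 mol / 0.02048 L = 1.058 mol/L

1.058 M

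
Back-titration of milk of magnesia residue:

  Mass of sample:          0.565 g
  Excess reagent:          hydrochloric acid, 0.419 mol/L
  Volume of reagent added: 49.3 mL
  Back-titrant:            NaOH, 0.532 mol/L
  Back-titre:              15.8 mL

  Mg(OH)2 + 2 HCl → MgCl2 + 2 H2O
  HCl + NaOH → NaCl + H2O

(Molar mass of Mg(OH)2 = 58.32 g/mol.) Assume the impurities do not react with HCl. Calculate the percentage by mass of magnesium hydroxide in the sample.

63.2 %

n(HCl) added = 0.0493 × 0.419 = 0.0207 mol
n(NaOH) used in back-titration = 0.0158 × 0.532 = 8.41 × 10^-3 mol
n(HCl) left over = 8.41 × 10^-3 mol (1:1 ratio)
n(HCl) consumed by analyte = 0.0207 − 8.41 × 10^-3 = 0.0123 mol
From the 1:2 ratio, n(Mg(OH)2) = 1/2 × 0.0123 = 6.13 × 10^-3 mol
mass of Mg(OH)2 = 6.13 × 10^-3 × 58.32 = 0.357 g
% Mg(OH)2 = 0.357 / 0.565 × 100 = 63.2 %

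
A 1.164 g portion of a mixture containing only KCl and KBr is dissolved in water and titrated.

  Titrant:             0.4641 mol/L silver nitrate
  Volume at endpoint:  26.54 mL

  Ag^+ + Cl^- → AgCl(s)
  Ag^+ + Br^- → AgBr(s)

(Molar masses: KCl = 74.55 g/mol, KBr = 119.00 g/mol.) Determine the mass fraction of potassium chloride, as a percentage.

43.48 %

n(AgNO3) = 0.02654 × 0.4641 = 0.01232 mol
Let x = n(KCl), y = n(KBr).
Titrant: 1x + 1y = 0.01232;  mass: 74.55x + 119.00y = 1.164
Solving, x = 6.788 × 10^-3 mol, y = 5.529 × 10^-3 mol
mass of KCl = 6.788 × 10^-3 × 74.55 = 0.5061 g
% KCl = 0.5061 / 1.164 × 100 = 43.48 %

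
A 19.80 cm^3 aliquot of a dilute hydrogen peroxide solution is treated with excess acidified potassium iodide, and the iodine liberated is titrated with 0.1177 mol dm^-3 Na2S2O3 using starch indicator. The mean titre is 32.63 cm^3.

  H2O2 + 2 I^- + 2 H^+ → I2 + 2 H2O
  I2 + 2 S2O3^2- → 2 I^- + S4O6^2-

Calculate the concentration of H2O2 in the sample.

n(S2O3^2-) = 0.03263 × 0.1177 = 3.841 × 10^-3 mol
n(I2) = n(S2O3^2-)/2 = 1.920 × 10^-3 mol
n(H2O2) in the aliquot = 1.920 × 10^-3 mol (1:1 ratio)
[H2O2] = 1.920 × 10^-3 / 0.01980 = 0.09698 mol/L

0.09698 mol/L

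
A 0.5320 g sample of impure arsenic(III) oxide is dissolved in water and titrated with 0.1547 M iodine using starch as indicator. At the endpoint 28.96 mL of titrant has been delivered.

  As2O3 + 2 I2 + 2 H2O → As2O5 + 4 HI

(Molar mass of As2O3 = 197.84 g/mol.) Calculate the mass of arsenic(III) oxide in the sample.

n(I2) = 0.02896 L × 0.1547 mol/L = 4.480 × 10^-3 mol
From the 1:2 ratio, n(As2O3) = 1/2 × 4.480 × 10^-3 = 2.240 × 10^-3 mol
mass of As2O3 = 2.240 × 10^-3 × 197.84 g/mol = 0.4432 g

0.4432 g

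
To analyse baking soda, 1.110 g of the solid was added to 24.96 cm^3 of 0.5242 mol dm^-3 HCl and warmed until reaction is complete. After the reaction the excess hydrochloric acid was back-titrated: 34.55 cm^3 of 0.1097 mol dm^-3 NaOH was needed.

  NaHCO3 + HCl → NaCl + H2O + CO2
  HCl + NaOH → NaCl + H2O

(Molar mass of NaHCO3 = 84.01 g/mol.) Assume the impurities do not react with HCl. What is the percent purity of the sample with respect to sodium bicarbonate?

70.34 %

n(HCl) added = 0.02496 × 0.5242 = 0.01308 mol
n(NaOH) used in back-titration = 0.03455 × 0.1097 = 3.790 × 10^-3 mol
n(HCl) left over = 3.790 × 10^-3 mol (1:1 ratio)
n(HCl) consumed by analyte = 0.01308 − 3.790 × 10^-3 = 9.294 × 10^-3 mol
n(NaHCO3) = 9.294 × 10^-3 mol (1:1 ratio)
mass of NaHCO3 = 9.294 × 10^-3 × 84.01 = 0.7808 g
% NaHCO3 = 0.7808 / 1.110 × 100 = 70.34 %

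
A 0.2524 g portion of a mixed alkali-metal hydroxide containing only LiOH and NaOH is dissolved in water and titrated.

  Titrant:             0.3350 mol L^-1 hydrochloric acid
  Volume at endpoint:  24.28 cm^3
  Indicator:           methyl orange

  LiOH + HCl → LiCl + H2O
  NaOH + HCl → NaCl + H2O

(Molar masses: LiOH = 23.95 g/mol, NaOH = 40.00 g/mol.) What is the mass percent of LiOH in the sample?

n(HCl) = 0.02428 × 0.3350 = 8.134 × 10^-3 mol
Let x = n(LiOH), y = n(NaOH).
Titrant: 1x + 1y = 8.134 × 10^-3;  mass: 23.95x + 40.00y = 0.2524
Solving, x = 4.545 × 10^-3 mol, y = 3.589 × 10^-3 mol
mass of LiOH = 4.545 × 10^-3 × 23.95 = 0.1089 g
% LiOH = 0.1089 / 0.2524 × 100 = 43.13 %

43.13 %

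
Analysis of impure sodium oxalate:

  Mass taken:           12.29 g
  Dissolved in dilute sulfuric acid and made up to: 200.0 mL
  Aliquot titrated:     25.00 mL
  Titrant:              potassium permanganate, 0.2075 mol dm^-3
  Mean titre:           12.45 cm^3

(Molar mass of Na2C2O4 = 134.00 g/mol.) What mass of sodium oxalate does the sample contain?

2 MnO4^- + 5 C2O4^2- + 16 H^+ → 2 Mn^2+ + 10 CO2 + 8 H2O
n(KMnO4) per titration = 0.01245 × 0.2075 = 2.583 × 10^-3 mol
From the 5:2 ratio, n(Na2C2O4) in each aliquot = 5/2 × 2.583 × 10^-3 = 6.458 × 10^-3 mol
n(Na2C2O4) in the whole flask = 6.458 × 10^-3 × 200.0/25.00 = 0.05167 mol
mass of Na2C2O4 = 0.05167 × 134.00 = 6.923 g

6.923 g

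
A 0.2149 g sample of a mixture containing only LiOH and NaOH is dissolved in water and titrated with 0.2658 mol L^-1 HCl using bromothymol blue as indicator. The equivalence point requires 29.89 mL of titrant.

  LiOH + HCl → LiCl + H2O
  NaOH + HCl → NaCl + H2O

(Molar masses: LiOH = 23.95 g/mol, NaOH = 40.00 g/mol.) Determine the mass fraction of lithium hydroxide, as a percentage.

n(HCl) = 0.02989 × 0.2658 = 7.945 × 10^-3 mol
Let x = n(LiOH), y = n(NaOH).
Titrant: 1x + 1y = 7.945 × 10^-3;  mass: 23.95x + 40.00y = 0.2149
Solving, x = 6.411 × 10^-3 mol, y = 1.534 × 10^-3 mol
mass of LiOH = 6.411 × 10^-3 × 23.95 = 0.1535 g
% LiOH = 0.1535 / 0.2149 × 100 = 71.44 %

71.44 %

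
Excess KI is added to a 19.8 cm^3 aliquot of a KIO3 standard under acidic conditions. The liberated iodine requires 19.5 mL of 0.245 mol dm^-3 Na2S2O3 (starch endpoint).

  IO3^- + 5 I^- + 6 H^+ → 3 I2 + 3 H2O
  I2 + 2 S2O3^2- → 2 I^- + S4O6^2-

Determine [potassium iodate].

0.0402 mol/L

n(S2O3^2-) = 0.0195 × 0.245 = 4.78 × 10^-3 mol
n(I2) = n(S2O3^2-)/2 = 2.39 × 10^-3 mol
From the 1:3 ratio, n(IO3^-) in the aliquot = 1/3 × 2.39 × 10^-3 = 7.96 × 10^-4 mol
[IO3^-] = 7.96 × 10^-4 / 0.0198 = 0.0402 mol/L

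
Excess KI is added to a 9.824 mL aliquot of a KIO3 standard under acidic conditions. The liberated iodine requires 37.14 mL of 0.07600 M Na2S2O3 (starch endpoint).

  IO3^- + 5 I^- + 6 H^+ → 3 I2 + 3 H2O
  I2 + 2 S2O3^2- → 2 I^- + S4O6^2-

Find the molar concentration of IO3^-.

n(S2O3^2-) = 0.03714 × 0.07600 = 2.823 × 10^-3 mol
n(I2) = n(S2O3^2-)/2 = 1.411 × 10^-3 mol
From the 1:3 ratio, n(IO3^-) in the aliquot = 1/3 × 1.411 × 10^-3 = 4.704 × 10^-4 mol
[IO3^-] = 4.704 × 10^-4 / 0.009824 = 0.04789 mol/L

0.04789 M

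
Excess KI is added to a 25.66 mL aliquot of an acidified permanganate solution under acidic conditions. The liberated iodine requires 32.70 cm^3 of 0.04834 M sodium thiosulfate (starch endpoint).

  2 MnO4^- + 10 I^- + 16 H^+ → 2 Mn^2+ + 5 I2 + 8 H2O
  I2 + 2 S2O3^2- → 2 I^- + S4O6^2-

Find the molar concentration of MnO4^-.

0.01232 M

n(S2O3^2-) = 0.03270 × 0.04834 = 1.581 × 10^-3 mol
n(I2) = n(S2O3^2-)/2 = 7.904 × 10^-4 mol
From the 2:5 ratio, n(MnO4^-) in the aliquot = 2/5 × 7.904 × 10^-4 = 3.161 × 10^-4 mol
[MnO4^-] = 3.161 × 10^-4 / 0.02566 = 0.01232 mol/L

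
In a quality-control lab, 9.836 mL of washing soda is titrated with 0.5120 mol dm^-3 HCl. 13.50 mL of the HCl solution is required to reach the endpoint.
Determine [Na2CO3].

0.3514 mol/L

Na2CO3 + 2 HCl → 2 NaCl + H2O + CO2
n(HCl) = 0.01350 L × 0.5120 mol/L = 6.912 × 10^-3 mol
From the 1:2 mole ratio, n(Na2CO3) = 1/2 × 6.912 × 10^-3 = 3.456 × 10^-3 mol
[Na2CO3] = 3.456 × 10^-3 mol / 0.009836 L = 0.3514 mol/L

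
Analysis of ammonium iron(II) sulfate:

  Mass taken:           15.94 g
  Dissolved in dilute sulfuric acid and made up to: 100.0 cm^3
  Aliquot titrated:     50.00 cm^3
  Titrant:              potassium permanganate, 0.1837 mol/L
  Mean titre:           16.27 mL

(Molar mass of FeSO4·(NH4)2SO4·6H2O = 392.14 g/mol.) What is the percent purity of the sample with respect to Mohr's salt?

73.53 %

MnO4^- + 5 Fe^2+ + 8 H^+ → Mn^2+ + 5 Fe^3+ + 4 H2O
n(KMnO4) per titration = 0.01627 × 0.1837 = 2.989 × 10^-3 mol
From the 5:1 ratio, n(FeSO4·(NH4)2SO4·6H2O) in each aliquot = 5/1 × 2.989 × 10^-3 = 0.01494 mol
n(FeSO4·(NH4)2SO4·6H2O) in the whole flask = 0.01494 × 100.0/50.00 = 0.02989 mol
mass of FeSO4·(NH4)2SO4·6H2O = 0.02989 × 392.14 = 11.72 g
% FeSO4·(NH4)2SO4·6H2O = 11.72 / 15.94 × 100 = 73.53 %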